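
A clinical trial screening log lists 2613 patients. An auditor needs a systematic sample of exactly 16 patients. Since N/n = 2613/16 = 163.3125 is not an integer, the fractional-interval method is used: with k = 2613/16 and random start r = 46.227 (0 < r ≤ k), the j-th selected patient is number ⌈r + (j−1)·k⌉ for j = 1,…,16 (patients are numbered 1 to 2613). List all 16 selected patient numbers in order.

47, 210, 373, 537, 700, 863, 1027, 1190, 1353, 1517, 1680, 1843, 2006, 2170, 2333, 2496

j=1: r + 0k = 46.227 → ⌈·⌉ = 47
j=2: r + 1k = 209.5395 → ⌈·⌉ = 210
j=3: r + 2k = 372.852 → ⌈·⌉ = 373
j=4: r + 3k = 536.1645 → ⌈·⌉ = 537
j=5: r + 4k = 699.477 → ⌈·⌉ = 700
j=6: r + 5k = 862.7895 → ⌈·⌉ = 863
j=7: r + 6k = 1026.102 → ⌈·⌉ = 1027
j=8: r + 7k = 1189.4145 → ⌈·⌉ = 1190
j=9: r + 8k = 1352.727 → ⌈·⌉ = 1353
j=10: r + 9k = 1516.0395 → ⌈·⌉ = 1517
j=11: r + 10k = 1679.352 → ⌈·⌉ = 1680
j=12: r + 11k = 1842.6645 → ⌈·⌉ = 1843
j=13: r + 12k = 2005.977 → ⌈·⌉ = 2006
j=14: r + 13k = 2169.2895 → ⌈·⌉ = 2170
j=15: r + 14k = 2332.602 → ⌈·⌉ = 2333
j=16: r + 15k = 2495.9145 → ⌈·⌉ = 2496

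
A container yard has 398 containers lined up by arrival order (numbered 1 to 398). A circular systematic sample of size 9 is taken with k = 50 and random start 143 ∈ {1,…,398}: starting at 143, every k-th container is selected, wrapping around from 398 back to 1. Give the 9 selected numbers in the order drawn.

143, 193, 243, 293, 343, 393, 45, 95, 145

Selection 1: 143
Selection 2: 143 + 50 = 193
Selection 3: 193 + 50 = 243
Selection 4: 243 + 50 = 293
Selection 5: 293 + 50 = 343
Selection 6: 343 + 50 = 393
Selection 7: 393 + 50 = 443 → 443 − 398 = 45
Selection 8: 45 + 50 = 95
Selection 9: 95 + 50 = 145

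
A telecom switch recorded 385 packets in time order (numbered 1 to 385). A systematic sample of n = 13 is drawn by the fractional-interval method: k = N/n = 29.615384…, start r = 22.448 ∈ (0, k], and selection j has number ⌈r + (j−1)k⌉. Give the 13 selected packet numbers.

j=1: r + 0k = 22.448 → ⌈·⌉ = 23
j=2: r + 1k = 52.063384… → ⌈·⌉ = 53
j=3: r + 2k = 81.678769… → ⌈·⌉ = 82
j=4: r + 3k = 111.294153… → ⌈·⌉ = 112
j=5: r + 4k = 140.909538… → ⌈·⌉ = 141
j=6: r + 5k = 170.524923… → ⌈·⌉ = 171
j=7: r + 6k = 200.140307… → ⌈·⌉ = 201
j=8: r + 7k = 229.755692… → ⌈·⌉ = 230
j=9: r + 8k = 259.371076… → ⌈·⌉ = 260
j=10: r + 9k = 288.986461… → ⌈·⌉ = 289
j=11: r + 10k = 318.601846… → ⌈·⌉ = 319
j=12: r + 11k = 348.217230… → ⌈·⌉ = 349
j=13: r + 12k = 377.832615… → ⌈·⌉ = 378

23, 53, 82, 112, 141, 171, 201, 230, 260, 289, 319, 349, 378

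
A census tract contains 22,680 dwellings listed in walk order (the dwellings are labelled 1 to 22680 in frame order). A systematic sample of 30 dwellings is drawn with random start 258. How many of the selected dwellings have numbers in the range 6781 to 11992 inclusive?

k = 22680/30 = 756
First selection ≥ 6781: 258 + ⌈(6781−258)/756⌉·756 = 258 + 9×756 = 7062
Last selection ≤ 11992: 258 + ⌊(11992−258)/756⌋·756 = 258 + 15×756 = 11598
Count = 15 − 9 + 1 = 7

7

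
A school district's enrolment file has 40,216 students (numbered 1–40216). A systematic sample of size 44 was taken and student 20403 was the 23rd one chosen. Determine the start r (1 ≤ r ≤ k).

k = 40216/44 = 914
r = 20403 − (23−1)×914 = 20403 − 20108 = 295

295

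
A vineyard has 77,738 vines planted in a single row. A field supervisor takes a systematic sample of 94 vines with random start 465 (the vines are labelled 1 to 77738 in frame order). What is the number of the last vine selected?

k = 77738/94 = 827
94th selection = r + (94−1)·k = 465 + 93×827 = 465 + 76911 = 77376

77376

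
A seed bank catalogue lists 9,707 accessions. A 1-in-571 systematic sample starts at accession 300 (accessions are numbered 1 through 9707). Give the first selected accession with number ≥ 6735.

7152

k = 571
Steps past start: ⌈(6735 − 300)/571⌉ = ⌈6435/571⌉ = 12
Selected accession: 300 + 12×571 = 7152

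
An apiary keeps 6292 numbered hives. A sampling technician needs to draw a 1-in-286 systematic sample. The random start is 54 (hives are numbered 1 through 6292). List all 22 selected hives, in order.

hive 1: 54
hive 2: 54 + 286 = 340
hive 3: 340 + 286 = 626
hive 4: 626 + 286 = 912
hive 5: 912 + 286 = 1198
hive 6: 1198 + 286 = 1484
hive 7: 1484 + 286 = 1770
hive 8: 1770 + 286 = 2056
hive 9: 2056 + 286 = 2342
hive 10: 2342 + 286 = 2628
hive 11: 2628 + 286 = 2914
hive 12: 2914 + 286 = 3200
hive 13: 3200 + 286 = 3486
hive 14: 3486 + 286 = 3772
hive 15: 3772 + 286 = 4058
hive 16: 4058 + 286 = 4344
hive 17: 4344 + 286 = 4630
hive 18: 4630 + 286 = 4916
hive 19: 4916 + 286 = 5202
hive 20: 5202 + 286 = 5488
hive 21: 5488 + 286 = 5774
hive 22: 5774 + 286 = 6060

54, 340, 626, 912, 1198, 1484, 1770, 2056, 2342, 2628, 2914, 3200, 3486, 3772, 4058, 4344, 4630, 4916, 5202, 5488, 5774, 6060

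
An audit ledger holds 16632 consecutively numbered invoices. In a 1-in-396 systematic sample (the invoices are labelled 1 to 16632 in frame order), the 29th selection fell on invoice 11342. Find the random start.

k = 396
r = 11342 − (29−1)×396 = 11342 − 11088 = 254

254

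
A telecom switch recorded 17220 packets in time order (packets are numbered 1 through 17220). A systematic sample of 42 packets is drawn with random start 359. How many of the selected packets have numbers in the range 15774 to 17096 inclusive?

3

k = 17220/42 = 410
First selection ≥ 15774: 359 + ⌈(15774−359)/410⌉·410 = 359 + 38×410 = 15939
Last selection ≤ 17096: 359 + ⌊(17096−359)/410⌋·410 = 359 + 40×410 = 16759
Count = 40 − 38 + 1 = 3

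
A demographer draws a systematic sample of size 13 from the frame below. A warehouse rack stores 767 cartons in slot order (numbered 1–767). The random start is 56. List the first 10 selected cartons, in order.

k = N/n = 767/13 = 59
carton 1: 56
carton 2: 56 + 59 = 115
carton 3: 115 + 59 = 174
carton 4: 174 + 59 = 233
carton 5: 233 + 59 = 292
carton 6: 292 + 59 = 351
carton 7: 351 + 59 = 410
carton 8: 410 + 59 = 469
carton 9: 469 + 59 = 528
carton 10: 528 + 59 = 587

56, 115, 174, 233, 292, 351, 410, 469, 528, 587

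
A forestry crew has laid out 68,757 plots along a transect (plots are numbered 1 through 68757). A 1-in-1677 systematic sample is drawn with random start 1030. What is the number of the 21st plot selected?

k = 1677
21st selection = r + (21−1)·k = 1030 + 20×1677 = 1030 + 33540 = 34570

34570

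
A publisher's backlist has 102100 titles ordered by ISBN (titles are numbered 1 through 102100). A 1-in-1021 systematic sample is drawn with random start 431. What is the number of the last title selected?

101510

k = 1021
100th selection = r + (100−1)·k = 431 + 99×1021 = 431 + 101079 = 101510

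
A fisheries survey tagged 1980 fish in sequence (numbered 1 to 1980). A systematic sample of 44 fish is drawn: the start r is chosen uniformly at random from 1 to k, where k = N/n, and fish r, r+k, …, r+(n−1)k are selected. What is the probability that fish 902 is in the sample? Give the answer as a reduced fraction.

1/45

k = 1980/44 = 45.
Fish 902 is selected iff r ≡ 902 (mod 45); exactly one such r in {1,…,45}.
Inclusion probability = 1/45.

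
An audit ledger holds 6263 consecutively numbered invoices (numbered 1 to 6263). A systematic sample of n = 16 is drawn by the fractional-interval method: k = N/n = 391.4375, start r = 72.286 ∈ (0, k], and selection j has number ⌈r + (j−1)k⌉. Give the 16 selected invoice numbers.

73, 464, 856, 1247, 1639, 2030, 2421, 2813, 3204, 3596, 3987, 4379, 4770, 5161, 5553, 5944

j=1: r + 0k = 72.286 → ⌈·⌉ = 73
j=2: r + 1k = 463.7235 → ⌈·⌉ = 464
j=3: r + 2k = 855.161 → ⌈·⌉ = 856
j=4: r + 3k = 1246.5985 → ⌈·⌉ = 1247
j=5: r + 4k = 1638.036 → ⌈·⌉ = 1639
j=6: r + 5k = 2029.4735 → ⌈·⌉ = 2030
j=7: r + 6k = 2420.911 → ⌈·⌉ = 2421
j=8: r + 7k = 2812.3485 → ⌈·⌉ = 2813
j=9: r + 8k = 3203.786 → ⌈·⌉ = 3204
j=10: r + 9k = 3595.2235 → ⌈·⌉ = 3596
j=11: r + 10k = 3986.661 → ⌈·⌉ = 3987
j=12: r + 11k = 4378.0985 → ⌈·⌉ = 4379
j=13: r + 12k = 4769.536 → ⌈·⌉ = 4770
j=14: r + 13k = 5160.9735 → ⌈·⌉ = 5161
j=15: r + 14k = 5552.411 → ⌈·⌉ = 5553
j=16: r + 15k = 5943.8485 → ⌈·⌉ = 5944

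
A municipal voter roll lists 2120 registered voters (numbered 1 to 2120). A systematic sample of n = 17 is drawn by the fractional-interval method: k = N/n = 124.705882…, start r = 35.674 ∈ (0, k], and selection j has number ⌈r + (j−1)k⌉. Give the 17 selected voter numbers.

36, 161, 286, 410, 535, 660, 784, 909, 1034, 1159, 1283, 1408, 1533, 1657, 1782, 1907, 2031

j=1: r + 0k = 35.674 → ⌈·⌉ = 36
j=2: r + 1k = 160.379882… → ⌈·⌉ = 161
j=3: r + 2k = 285.085764… → ⌈·⌉ = 286
j=4: r + 3k = 409.791647… → ⌈·⌉ = 410
j=5: r + 4k = 534.497529… → ⌈·⌉ = 535
j=6: r + 5k = 659.203411… → ⌈·⌉ = 660
j=7: r + 6k = 783.909294… → ⌈·⌉ = 784
j=8: r + 7k = 908.615176… → ⌈·⌉ = 909
j=9: r + 8k = 1033.321058… → ⌈·⌉ = 1034
j=10: r + 9k = 1158.026941… → ⌈·⌉ = 1159
j=11: r + 10k = 1282.732823… → ⌈·⌉ = 1283
j=12: r + 11k = 1407.438705… → ⌈·⌉ = 1408
j=13: r + 12k = 1532.144588… → ⌈·⌉ = 1533
j=14: r + 13k = 1656.850470… → ⌈·⌉ = 1657
j=15: r + 14k = 1781.556352… → ⌈·⌉ = 1782
j=16: r + 15k = 1906.262235… → ⌈·⌉ = 1907
j=17: r + 16k = 2030.968117… → ⌈·⌉ = 2031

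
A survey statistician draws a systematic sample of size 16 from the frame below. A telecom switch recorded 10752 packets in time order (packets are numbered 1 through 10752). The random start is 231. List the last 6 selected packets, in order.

k = N/n = 10752/16 = 672
11th selection = 231 + 10×672 = 6951
12th: 6951 + 672 = 7623
13th: 7623 + 672 = 8295
14th: 8295 + 672 = 8967
15th: 8967 + 672 = 9639
16th: 9639 + 672 = 10311

6951, 7623, 8295, 8967, 9639, 10311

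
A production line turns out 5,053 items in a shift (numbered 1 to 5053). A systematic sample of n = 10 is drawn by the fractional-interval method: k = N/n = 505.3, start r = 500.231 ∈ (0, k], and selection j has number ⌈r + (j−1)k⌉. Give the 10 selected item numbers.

501, 1006, 1511, 2017, 2522, 3027, 3533, 4038, 4543, 5048

j=1: r + 0k = 500.231 → ⌈·⌉ = 501
j=2: r + 1k = 1005.531 → ⌈·⌉ = 1006
j=3: r + 2k = 1510.831 → ⌈·⌉ = 1511
j=4: r + 3k = 2016.131 → ⌈·⌉ = 2017
j=5: r + 4k = 2521.431 → ⌈·⌉ = 2522
j=6: r + 5k = 3026.731 → ⌈·⌉ = 3027
j=7: r + 6k = 3532.031 → ⌈·⌉ = 3533
j=8: r + 7k = 4037.331 → ⌈·⌉ = 4038
j=9: r + 8k = 4542.631 → ⌈·⌉ = 4543
j=10: r + 9k = 5047.931 → ⌈·⌉ = 5048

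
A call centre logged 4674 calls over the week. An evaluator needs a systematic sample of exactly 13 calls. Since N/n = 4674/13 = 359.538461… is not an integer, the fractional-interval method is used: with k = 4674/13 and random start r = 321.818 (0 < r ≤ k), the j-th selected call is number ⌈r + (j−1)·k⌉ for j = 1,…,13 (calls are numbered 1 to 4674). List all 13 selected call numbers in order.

j=1: r + 0k = 321.818 → ⌈·⌉ = 322
j=2: r + 1k = 681.356461… → ⌈·⌉ = 682
j=3: r + 2k = 1040.894923… → ⌈·⌉ = 1041
j=4: r + 3k = 1400.433384… → ⌈·⌉ = 1401
j=5: r + 4k = 1759.971846… → ⌈·⌉ = 1760
j=6: r + 5k = 2119.510307… → ⌈·⌉ = 2120
j=7: r + 6k = 2479.048769… → ⌈·⌉ = 2480
j=8: r + 7k = 2838.587230… → ⌈·⌉ = 2839
j=9: r + 8k = 3198.125692… → ⌈·⌉ = 3199
j=10: r + 9k = 3557.664153… → ⌈·⌉ = 3558
j=11: r + 10k = 3917.202615… → ⌈·⌉ = 3918
j=12: r + 11k = 4276.741076… → ⌈·⌉ = 4277
j=13: r + 12k = 4636.279538… → ⌈·⌉ = 4637

322, 682, 1041, 1401, 1760, 2120, 2480, 2839, 3199, 3558, 3918, 4277, 4637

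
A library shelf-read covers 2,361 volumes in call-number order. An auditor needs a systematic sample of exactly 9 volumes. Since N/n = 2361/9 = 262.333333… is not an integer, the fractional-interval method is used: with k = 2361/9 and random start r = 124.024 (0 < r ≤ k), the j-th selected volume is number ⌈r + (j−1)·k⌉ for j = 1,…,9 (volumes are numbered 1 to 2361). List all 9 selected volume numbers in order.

125, 387, 649, 912, 1174, 1436, 1699, 1961, 2223

j=1: r + 0k = 124.024 → ⌈·⌉ = 125
j=2: r + 1k = 386.357333… → ⌈·⌉ = 387
j=3: r + 2k = 648.690666… → ⌈·⌉ = 649
j=4: r + 3k = 911.024 → ⌈·⌉ = 912
j=5: r + 4k = 1173.357333… → ⌈·⌉ = 1174
j=6: r + 5k = 1435.690666… → ⌈·⌉ = 1436
j=7: r + 6k = 1698.024 → ⌈·⌉ = 1699
j=8: r + 7k = 1960.357333… → ⌈·⌉ = 1961
j=9: r + 8k = 2222.690666… → ⌈·⌉ = 2223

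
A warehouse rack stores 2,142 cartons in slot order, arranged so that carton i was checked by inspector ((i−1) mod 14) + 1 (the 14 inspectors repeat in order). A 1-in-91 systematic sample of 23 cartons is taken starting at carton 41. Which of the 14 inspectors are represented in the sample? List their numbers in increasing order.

6, 13

Consecutive selections differ by k = 91, so their inspector numbers differ by 91 mod 14 = 7.
gcd(91, 14) = 7, so the sample visits 14/7 = 2 distinct residues mod 14.
Start 41 is inspector 13; the inspectors hit are 6, 13.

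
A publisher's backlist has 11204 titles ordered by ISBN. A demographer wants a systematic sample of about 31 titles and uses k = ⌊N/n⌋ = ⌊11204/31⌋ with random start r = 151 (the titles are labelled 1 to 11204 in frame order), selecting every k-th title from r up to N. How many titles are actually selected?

k = ⌊11204/31⌋ = 361
Achieved size = ⌊(11204 − 151)/361⌋ + 1 = ⌊11053/361⌋ + 1 = 30 + 1 = 31
(last selection: 151 + 30×361 = 10981 ≤ 11204; next would be 11342 > 11204)

31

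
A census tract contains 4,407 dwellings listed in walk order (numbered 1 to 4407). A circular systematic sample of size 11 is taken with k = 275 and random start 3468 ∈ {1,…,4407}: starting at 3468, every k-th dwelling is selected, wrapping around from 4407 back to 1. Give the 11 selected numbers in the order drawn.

3468, 3743, 4018, 4293, 161, 436, 711, 986, 1261, 1536, 1811

Selection 1: 3468
Selection 2: 3468 + 275 = 3743
Selection 3: 3743 + 275 = 4018
Selection 4: 4018 + 275 = 4293
Selection 5: 4293 + 275 = 4568 → 4568 − 4407 = 161
Selection 6: 161 + 275 = 436
Selection 7: 436 + 275 = 711
Selection 8: 711 + 275 = 986
Selection 9: 986 + 275 = 1261
Selection 10: 1261 + 275 = 1536
Selection 11: 1536 + 275 = 1811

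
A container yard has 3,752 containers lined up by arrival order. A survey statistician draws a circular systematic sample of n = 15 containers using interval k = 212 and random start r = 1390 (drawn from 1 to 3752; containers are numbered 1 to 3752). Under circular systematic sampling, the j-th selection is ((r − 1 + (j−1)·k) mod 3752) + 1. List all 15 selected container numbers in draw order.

Selection 1: 1390
Selection 2: 1390 + 212 = 1602
Selection 3: 1602 + 212 = 1814
Selection 4: 1814 + 212 = 2026
Selection 5: 2026 + 212 = 2238
Selection 6: 2238 + 212 = 2450
Selection 7: 2450 + 212 = 2662
Selection 8: 2662 + 212 = 2874
Selection 9: 2874 + 212 = 3086
Selection 10: 3086 + 212 = 3298
Selection 11: 3298 + 212 = 3510
Selection 12: 3510 + 212 = 3722
Selection 13: 3722 + 212 = 3934 → 3934 − 3752 = 182
Selection 14: 182 + 212 = 394
Selection 15: 394 + 212 = 606

1390, 1602, 1814, 2026, 2238, 2450, 2662, 2874, 3086, 3298, 3510, 3722, 182, 394, 606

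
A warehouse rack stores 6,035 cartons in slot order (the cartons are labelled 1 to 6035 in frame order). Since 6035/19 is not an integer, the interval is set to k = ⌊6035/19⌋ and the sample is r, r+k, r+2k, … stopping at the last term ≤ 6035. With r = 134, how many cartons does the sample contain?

k = ⌊6035/19⌋ = 317
Achieved size = ⌊(6035 − 134)/317⌋ + 1 = ⌊5901/317⌋ + 1 = 18 + 1 = 19
(last selection: 134 + 18×317 = 5840 ≤ 6035; next would be 6157 > 6035)

19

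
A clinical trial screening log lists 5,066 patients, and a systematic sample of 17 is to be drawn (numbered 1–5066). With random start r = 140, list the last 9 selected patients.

2524, 2822, 3120, 3418, 3716, 4014, 4312, 4610, 4908

k = N/n = 5066/17 = 298
9th selection = 140 + 8×298 = 2524
10th: 2524 + 298 = 2822
11th: 2822 + 298 = 3120
12th: 3120 + 298 = 3418
13th: 3418 + 298 = 3716
14th: 3716 + 298 = 4014
15th: 4014 + 298 = 4312
16th: 4312 + 298 = 4610
17th: 4610 + 298 = 4908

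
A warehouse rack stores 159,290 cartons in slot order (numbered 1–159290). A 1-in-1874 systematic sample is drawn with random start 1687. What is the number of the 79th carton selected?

147859

k = 1874
79th selection = r + (79−1)·k = 1687 + 78×1874 = 1687 + 146172 = 147859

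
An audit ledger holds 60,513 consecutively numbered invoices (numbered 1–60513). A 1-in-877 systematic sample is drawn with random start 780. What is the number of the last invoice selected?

k = 877
69th selection = r + (69−1)·k = 780 + 68×877 = 780 + 59636 = 60416

60416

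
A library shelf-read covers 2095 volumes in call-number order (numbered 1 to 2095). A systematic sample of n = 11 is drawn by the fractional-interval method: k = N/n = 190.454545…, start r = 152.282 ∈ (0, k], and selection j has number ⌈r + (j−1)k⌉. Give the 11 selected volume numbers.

153, 343, 534, 724, 915, 1105, 1296, 1486, 1676, 1867, 2057

j=1: r + 0k = 152.282 → ⌈·⌉ = 153
j=2: r + 1k = 342.736545… → ⌈·⌉ = 343
j=3: r + 2k = 533.191090… → ⌈·⌉ = 534
j=4: r + 3k = 723.645636… → ⌈·⌉ = 724
j=5: r + 4k = 914.100181… → ⌈·⌉ = 915
j=6: r + 5k = 1104.554727… → ⌈·⌉ = 1105
j=7: r + 6k = 1295.009272… → ⌈·⌉ = 1296
j=8: r + 7k = 1485.463818… → ⌈·⌉ = 1486
j=9: r + 8k = 1675.918363… → ⌈·⌉ = 1676
j=10: r + 9k = 1866.372909… → ⌈·⌉ = 1867
j=11: r + 10k = 2056.827454… → ⌈·⌉ = 2057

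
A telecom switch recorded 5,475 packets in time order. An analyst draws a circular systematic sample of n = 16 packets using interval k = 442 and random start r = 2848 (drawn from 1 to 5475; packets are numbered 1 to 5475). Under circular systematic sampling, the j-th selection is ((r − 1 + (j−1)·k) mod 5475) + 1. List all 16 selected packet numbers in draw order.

2848, 3290, 3732, 4174, 4616, 5058, 25, 467, 909, 1351, 1793, 2235, 2677, 3119, 3561, 4003

Selection 1: 2848
Selection 2: 2848 + 442 = 3290
Selection 3: 3290 + 442 = 3732
Selection 4: 3732 + 442 = 4174
Selection 5: 4174 + 442 = 4616
Selection 6: 4616 + 442 = 5058
Selection 7: 5058 + 442 = 5500 → 5500 − 5475 = 25
Selection 8: 25 + 442 = 467
Selection 9: 467 + 442 = 909
Selection 10: 909 + 442 = 1351
Selection 11: 1351 + 442 = 1793
Selection 12: 1793 + 442 = 2235
Selection 13: 2235 + 442 = 2677
Selection 14: 2677 + 442 = 3119
Selection 15: 3119 + 442 = 3561
Selection 16: 3561 + 442 = 4003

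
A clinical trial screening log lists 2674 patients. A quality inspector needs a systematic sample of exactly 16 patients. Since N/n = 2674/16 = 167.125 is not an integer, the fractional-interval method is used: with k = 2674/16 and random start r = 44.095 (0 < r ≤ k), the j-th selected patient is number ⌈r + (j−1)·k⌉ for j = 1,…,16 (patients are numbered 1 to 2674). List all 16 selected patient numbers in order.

45, 212, 379, 546, 713, 880, 1047, 1214, 1382, 1549, 1716, 1883, 2050, 2217, 2384, 2551

j=1: r + 0k = 44.095 → ⌈·⌉ = 45
j=2: r + 1k = 211.22 → ⌈·⌉ = 212
j=3: r + 2k = 378.345 → ⌈·⌉ = 379
j=4: r + 3k = 545.47 → ⌈·⌉ = 546
j=5: r + 4k = 712.595 → ⌈·⌉ = 713
j=6: r + 5k = 879.72 → ⌈·⌉ = 880
j=7: r + 6k = 1046.845 → ⌈·⌉ = 1047
j=8: r + 7k = 1213.97 → ⌈·⌉ = 1214
j=9: r + 8k = 1381.095 → ⌈·⌉ = 1382
j=10: r + 9k = 1548.22 → ⌈·⌉ = 1549
j=11: r + 10k = 1715.345 → ⌈·⌉ = 1716
j=12: r + 11k = 1882.47 → ⌈·⌉ = 1883
j=13: r + 12k = 2049.595 → ⌈·⌉ = 2050
j=14: r + 13k = 2216.72 → ⌈·⌉ = 2217
j=15: r + 14k = 2383.845 → ⌈·⌉ = 2384
j=16: r + 15k = 2550.97 → ⌈·⌉ = 2551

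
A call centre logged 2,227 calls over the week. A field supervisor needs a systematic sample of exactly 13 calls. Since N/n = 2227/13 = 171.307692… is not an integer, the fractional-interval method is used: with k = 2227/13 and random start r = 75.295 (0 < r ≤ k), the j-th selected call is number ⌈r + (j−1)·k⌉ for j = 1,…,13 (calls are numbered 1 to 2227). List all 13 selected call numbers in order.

76, 247, 418, 590, 761, 932, 1104, 1275, 1446, 1618, 1789, 1960, 2131

j=1: r + 0k = 75.295 → ⌈·⌉ = 76
j=2: r + 1k = 246.602692… → ⌈·⌉ = 247
j=3: r + 2k = 417.910384… → ⌈·⌉ = 418
j=4: r + 3k = 589.218076… → ⌈·⌉ = 590
j=5: r + 4k = 760.525769… → ⌈·⌉ = 761
j=6: r + 5k = 931.833461… → ⌈·⌉ = 932
j=7: r + 6k = 1103.141153… → ⌈·⌉ = 1104
j=8: r + 7k = 1274.448846… → ⌈·⌉ = 1275
j=9: r + 8k = 1445.756538… → ⌈·⌉ = 1446
j=10: r + 9k = 1617.064230… → ⌈·⌉ = 1618
j=11: r + 10k = 1788.371923… → ⌈·⌉ = 1789
j=12: r + 11k = 1959.679615… → ⌈·⌉ = 1960
j=13: r + 12k = 2130.987307… → ⌈·⌉ = 2131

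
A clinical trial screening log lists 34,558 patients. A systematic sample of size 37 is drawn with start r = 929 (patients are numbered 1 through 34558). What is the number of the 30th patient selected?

28015

k = 34558/37 = 934
30th selection = r + (30−1)·k = 929 + 29×934 = 929 + 27086 = 28015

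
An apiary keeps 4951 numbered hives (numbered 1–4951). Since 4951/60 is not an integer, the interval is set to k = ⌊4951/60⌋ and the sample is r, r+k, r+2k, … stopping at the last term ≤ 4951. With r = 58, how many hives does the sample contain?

60

k = ⌊4951/60⌋ = 82
Achieved size = ⌊(4951 − 58)/82⌋ + 1 = ⌊4893/82⌋ + 1 = 59 + 1 = 60
(last selection: 58 + 59×82 = 4896 ≤ 4951; next would be 4978 > 4951)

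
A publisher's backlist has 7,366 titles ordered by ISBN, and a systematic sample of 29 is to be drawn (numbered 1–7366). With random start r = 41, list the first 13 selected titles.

k = N/n = 7366/29 = 254
title 1: 41
title 2: 41 + 254 = 295
title 3: 295 + 254 = 549
title 4: 549 + 254 = 803
title 5: 803 + 254 = 1057
title 6: 1057 + 254 = 1311
title 7: 1311 + 254 = 1565
title 8: 1565 + 254 = 1819
title 9: 1819 + 254 = 2073
title 10: 2073 + 254 = 2327
title 11: 2327 + 254 = 2581
title 12: 2581 + 254 = 2835
title 13: 2835 + 254 = 3089

41, 295, 549, 803, 1057, 1311, 1565, 1819, 2073, 2327, 2581, 2835, 3089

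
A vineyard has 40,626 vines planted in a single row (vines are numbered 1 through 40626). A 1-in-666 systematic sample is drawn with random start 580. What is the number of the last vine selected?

k = 666
61st selection = r + (61−1)·k = 580 + 60×666 = 580 + 39960 = 40540

40540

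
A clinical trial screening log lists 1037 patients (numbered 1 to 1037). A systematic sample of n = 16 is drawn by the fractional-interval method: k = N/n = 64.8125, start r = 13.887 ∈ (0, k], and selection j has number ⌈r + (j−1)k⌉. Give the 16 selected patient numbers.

j=1: r + 0k = 13.887 → ⌈·⌉ = 14
j=2: r + 1k = 78.6995 → ⌈·⌉ = 79
j=3: r + 2k = 143.512 → ⌈·⌉ = 144
j=4: r + 3k = 208.3245 → ⌈·⌉ = 209
j=5: r + 4k = 273.137 → ⌈·⌉ = 274
j=6: r + 5k = 337.9495 → ⌈·⌉ = 338
j=7: r + 6k = 402.762 → ⌈·⌉ = 403
j=8: r + 7k = 467.5745 → ⌈·⌉ = 468
j=9: r + 8k = 532.387 → ⌈·⌉ = 533
j=10: r + 9k = 597.1995 → ⌈·⌉ = 598
j=11: r + 10k = 662.012 → ⌈·⌉ = 663
j=12: r + 11k = 726.8245 → ⌈·⌉ = 727
j=13: r + 12k = 791.637 → ⌈·⌉ = 792
j=14: r + 13k = 856.4495 → ⌈·⌉ = 857
j=15: r + 14k = 921.262 → ⌈·⌉ = 922
j=16: r + 15k = 986.0745 → ⌈·⌉ = 987

14, 79, 144, 209, 274, 338, 403, 468, 533, 598, 663, 727, 792, 857, 922, 987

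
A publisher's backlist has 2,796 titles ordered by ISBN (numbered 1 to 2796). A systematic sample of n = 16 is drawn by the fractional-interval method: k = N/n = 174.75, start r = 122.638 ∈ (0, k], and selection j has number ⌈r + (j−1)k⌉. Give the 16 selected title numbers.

j=1: r + 0k = 122.638 → ⌈·⌉ = 123
j=2: r + 1k = 297.388 → ⌈·⌉ = 298
j=3: r + 2k = 472.138 → ⌈·⌉ = 473
j=4: r + 3k = 646.888 → ⌈·⌉ = 647
j=5: r + 4k = 821.638 → ⌈·⌉ = 822
j=6: r + 5k = 996.388 → ⌈·⌉ = 997
j=7: r + 6k = 1171.138 → ⌈·⌉ = 1172
j=8: r + 7k = 1345.888 → ⌈·⌉ = 1346
j=9: r + 8k = 1520.638 → ⌈·⌉ = 1521
j=10: r + 9k = 1695.388 → ⌈·⌉ = 1696
j=11: r + 10k = 1870.138 → ⌈·⌉ = 1871
j=12: r + 11k = 2044.888 → ⌈·⌉ = 2045
j=13: r + 12k = 2219.638 → ⌈·⌉ = 2220
j=14: r + 13k = 2394.388 → ⌈·⌉ = 2395
j=15: r + 14k = 2569.138 → ⌈·⌉ = 2570
j=16: r + 15k = 2743.888 → ⌈·⌉ = 2744

123, 298, 473, 647, 822, 997, 1172, 1346, 1521, 1696, 1871, 2045, 2220, 2395, 2570, 2744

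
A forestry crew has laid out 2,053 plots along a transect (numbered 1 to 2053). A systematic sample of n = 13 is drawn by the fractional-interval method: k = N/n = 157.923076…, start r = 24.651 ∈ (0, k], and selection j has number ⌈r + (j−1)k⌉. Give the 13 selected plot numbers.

j=1: r + 0k = 24.651 → ⌈·⌉ = 25
j=2: r + 1k = 182.574076… → ⌈·⌉ = 183
j=3: r + 2k = 340.497153… → ⌈·⌉ = 341
j=4: r + 3k = 498.420230… → ⌈·⌉ = 499
j=5: r + 4k = 656.343307… → ⌈·⌉ = 657
j=6: r + 5k = 814.266384… → ⌈·⌉ = 815
j=7: r + 6k = 972.189461… → ⌈·⌉ = 973
j=8: r + 7k = 1130.112538… → ⌈·⌉ = 1131
j=9: r + 8k = 1288.035615… → ⌈·⌉ = 1289
j=10: r + 9k = 1445.958692… → ⌈·⌉ = 1446
j=11: r + 10k = 1603.881769… → ⌈·⌉ = 1604
j=12: r + 11k = 1761.804846… → ⌈·⌉ = 1762
j=13: r + 12k = 1919.727923… → ⌈·⌉ = 1920

25, 183, 341, 499, 657, 815, 973, 1131, 1289, 1446, 1604, 1762, 1920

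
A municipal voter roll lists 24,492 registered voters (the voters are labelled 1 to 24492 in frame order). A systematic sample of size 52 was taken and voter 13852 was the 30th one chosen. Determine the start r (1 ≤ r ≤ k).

k = 24492/52 = 471
r = 13852 − (30−1)×471 = 13852 − 13659 = 193

193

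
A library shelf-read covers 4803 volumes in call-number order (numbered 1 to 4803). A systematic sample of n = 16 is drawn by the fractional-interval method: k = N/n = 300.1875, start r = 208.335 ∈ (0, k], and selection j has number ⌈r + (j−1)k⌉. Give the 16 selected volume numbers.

209, 509, 809, 1109, 1410, 1710, 2010, 2310, 2610, 2911, 3211, 3511, 3811, 4111, 4411, 4712

j=1: r + 0k = 208.335 → ⌈·⌉ = 209
j=2: r + 1k = 508.5225 → ⌈·⌉ = 509
j=3: r + 2k = 808.71 → ⌈·⌉ = 809
j=4: r + 3k = 1108.8975 → ⌈·⌉ = 1109
j=5: r + 4k = 1409.085 → ⌈·⌉ = 1410
j=6: r + 5k = 1709.2725 → ⌈·⌉ = 1710
j=7: r + 6k = 2009.46 → ⌈·⌉ = 2010
j=8: r + 7k = 2309.6475 → ⌈·⌉ = 2310
j=9: r + 8k = 2609.835 → ⌈·⌉ = 2610
j=10: r + 9k = 2910.0225 → ⌈·⌉ = 2911
j=11: r + 10k = 3210.21 → ⌈·⌉ = 3211
j=12: r + 11k = 3510.3975 → ⌈·⌉ = 3511
j=13: r + 12k = 3810.585 → ⌈·⌉ = 3811
j=14: r + 13k = 4110.7725 → ⌈·⌉ = 4111
j=15: r + 14k = 4410.96 → ⌈·⌉ = 4411
j=16: r + 15k = 4711.1475 → ⌈·⌉ = 4712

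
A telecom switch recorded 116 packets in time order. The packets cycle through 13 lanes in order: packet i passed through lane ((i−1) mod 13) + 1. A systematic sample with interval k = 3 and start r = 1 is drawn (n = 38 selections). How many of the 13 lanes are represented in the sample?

13

Consecutive selections differ by k = 3, so their lane numbers differ by 3 mod 13 = 3.
gcd(3, 13) = 1, so the sample visits 13/1 = 13 distinct residues mod 13.
Start 1 is lane 1; the lanes hit are 1, 2, 3, 4, 5, 6, 7, 8, 9, 10, 11, 12, 13.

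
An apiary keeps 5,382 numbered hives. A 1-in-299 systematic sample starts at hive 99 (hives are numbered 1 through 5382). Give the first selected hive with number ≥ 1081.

k = 299
Steps past start: ⌈(1081 − 99)/299⌉ = ⌈982/299⌉ = 4
Selected hive: 99 + 4×299 = 1295

1295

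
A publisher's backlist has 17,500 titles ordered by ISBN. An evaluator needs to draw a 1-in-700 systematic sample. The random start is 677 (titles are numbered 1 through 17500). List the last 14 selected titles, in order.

12th selection = 677 + 11×700 = 8377
13th: 8377 + 700 = 9077
14th: 9077 + 700 = 9777
15th: 9777 + 700 = 10477
16th: 10477 + 700 = 11177
17th: 11177 + 700 = 11877
18th: 11877 + 700 = 12577
19th: 12577 + 700 = 13277
20th: 13277 + 700 = 13977
21st: 13977 + 700 = 14677
22nd: 14677 + 700 = 15377
23rd: 15377 + 700 = 16077
24th: 16077 + 700 = 16777
25th: 16777 + 700 = 17477

8377, 9077, 9777, 10477, 11177, 11877, 12577, 13277, 13977, 14677, 15377, 16077, 16777, 17477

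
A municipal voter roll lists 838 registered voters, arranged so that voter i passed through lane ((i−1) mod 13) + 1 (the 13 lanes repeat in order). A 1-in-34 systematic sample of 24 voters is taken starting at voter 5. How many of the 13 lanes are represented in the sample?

13

Consecutive selections differ by k = 34, so their lane numbers differ by 34 mod 13 = 8.
gcd(34, 13) = 1, so the sample visits 13/1 = 13 distinct residues mod 13.
Start 5 is lane 5; the lanes hit are 1, 2, 3, 4, 5, 6, 7, 8, 9, 10, 11, 12, 13.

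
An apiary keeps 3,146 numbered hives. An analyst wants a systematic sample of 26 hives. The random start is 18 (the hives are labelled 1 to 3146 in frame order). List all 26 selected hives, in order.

k = N/n = 3146/26 = 121
hive 1: 18
hive 2: 18 + 121 = 139
hive 3: 139 + 121 = 260
hive 4: 260 + 121 = 381
hive 5: 381 + 121 = 502
hive 6: 502 + 121 = 623
hive 7: 623 + 121 = 744
hive 8: 744 + 121 = 865
hive 9: 865 + 121 = 986
hive 10: 986 + 121 = 1107
hive 11: 1107 + 121 = 1228
hive 12: 1228 + 121 = 1349
hive 13: 1349 + 121 = 1470
hive 14: 1470 + 121 = 1591
hive 15: 1591 + 121 = 1712
hive 16: 1712 + 121 = 1833
hive 17: 1833 + 121 = 1954
hive 18: 1954 + 121 = 2075
hive 19: 2075 + 121 = 2196
hive 20: 2196 + 121 = 2317
hive 21: 2317 + 121 = 2438
hive 22: 2438 + 121 = 2559
hive 23: 2559 + 121 = 2680
hive 24: 2680 + 121 = 2801
hive 25: 2801 + 121 = 2922
hive 26: 2922 + 121 = 3043

18, 139, 260, 381, 502, 623, 744, 865, 986, 1107, 1228, 1349, 1470, 1591, 1712, 1833, 1954, 2075, 2196, 2317, 2438, 2559, 2680, 2801, 2922, 3043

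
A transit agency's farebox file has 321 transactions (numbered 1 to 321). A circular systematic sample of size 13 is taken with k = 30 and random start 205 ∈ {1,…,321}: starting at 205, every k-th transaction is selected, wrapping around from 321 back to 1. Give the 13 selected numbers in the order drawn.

Selection 1: 205
Selection 2: 205 + 30 = 235
Selection 3: 235 + 30 = 265
Selection 4: 265 + 30 = 295
Selection 5: 295 + 30 = 325 → 325 − 321 = 4
Selection 6: 4 + 30 = 34
Selection 7: 34 + 30 = 64
Selection 8: 64 + 30 = 94
Selection 9: 94 + 30 = 124
Selection 10: 124 + 30 = 154
Selection 11: 154 + 30 = 184
Selection 12: 184 + 30 = 214
Selection 13: 214 + 30 = 244

205, 235, 265, 295, 4, 34, 64, 94, 124, 154, 184, 214, 244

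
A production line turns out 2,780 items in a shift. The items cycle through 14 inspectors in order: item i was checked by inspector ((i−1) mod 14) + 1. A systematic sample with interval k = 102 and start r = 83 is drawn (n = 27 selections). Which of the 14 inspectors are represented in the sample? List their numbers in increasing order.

Consecutive selections differ by k = 102, so their inspector numbers differ by 102 mod 14 = 4.
gcd(102, 14) = 2, so the sample visits 14/2 = 7 distinct residues mod 14.
Start 83 is inspector 13; the inspectors hit are 1, 3, 5, 7, 9, 11, 13.

1, 3, 5, 7, 9, 11, 13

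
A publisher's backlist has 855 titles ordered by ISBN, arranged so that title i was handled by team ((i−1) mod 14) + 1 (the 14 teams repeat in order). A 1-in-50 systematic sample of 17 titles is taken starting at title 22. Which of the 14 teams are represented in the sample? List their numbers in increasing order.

Consecutive selections differ by k = 50, so their team numbers differ by 50 mod 14 = 8.
gcd(50, 14) = 2, so the sample visits 14/2 = 7 distinct residues mod 14.
Start 22 is team 8; the teams hit are 2, 4, 6, 8, 10, 12, 14.

2, 4, 6, 8, 10, 12, 14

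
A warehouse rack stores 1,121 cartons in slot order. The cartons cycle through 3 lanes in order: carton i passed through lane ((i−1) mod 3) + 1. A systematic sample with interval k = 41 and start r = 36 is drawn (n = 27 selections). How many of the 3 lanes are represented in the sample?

Consecutive selections differ by k = 41, so their lane numbers differ by 41 mod 3 = 2.
gcd(41, 3) = 1, so the sample visits 3/1 = 3 distinct residues mod 3.
Start 36 is lane 3; the lanes hit are 1, 2, 3.

3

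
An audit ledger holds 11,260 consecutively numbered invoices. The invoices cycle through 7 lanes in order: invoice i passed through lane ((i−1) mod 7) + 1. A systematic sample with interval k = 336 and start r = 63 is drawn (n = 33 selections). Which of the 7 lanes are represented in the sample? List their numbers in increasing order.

Consecutive selections differ by k = 336, so their lane numbers differ by 336 mod 7 = 0.
gcd(336, 7) = 7, so the sample visits 7/7 = 1 distinct residues mod 7.
Start 63 is lane 7; the lanes hit are 7.

7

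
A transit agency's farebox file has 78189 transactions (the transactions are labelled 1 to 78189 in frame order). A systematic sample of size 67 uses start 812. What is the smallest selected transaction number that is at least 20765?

21818

k = 78189/67 = 1167
Steps past start: ⌈(20765 − 812)/1167⌉ = ⌈19953/1167⌉ = 18
Selected transaction: 812 + 18×1167 = 21818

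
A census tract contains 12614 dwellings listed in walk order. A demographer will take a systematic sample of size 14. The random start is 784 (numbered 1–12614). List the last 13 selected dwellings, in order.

k = N/n = 12614/14 = 901
2nd selection = 784 + 1×901 = 1685
3rd: 1685 + 901 = 2586
4th: 2586 + 901 = 3487
5th: 3487 + 901 = 4388
6th: 4388 + 901 = 5289
7th: 5289 + 901 = 6190
8th: 6190 + 901 = 7091
9th: 7091 + 901 = 7992
10th: 7992 + 901 = 8893
11th: 8893 + 901 = 9794
12th: 9794 + 901 = 10695
13th: 10695 + 901 = 11596
14th: 11596 + 901 = 12497

1685, 2586, 3487, 4388, 5289, 6190, 7091, 7992, 8893, 9794, 10695, 11596, 12497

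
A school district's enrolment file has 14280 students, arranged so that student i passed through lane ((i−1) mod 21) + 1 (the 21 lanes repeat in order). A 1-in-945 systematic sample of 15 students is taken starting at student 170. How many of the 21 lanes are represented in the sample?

Consecutive selections differ by k = 945, so their lane numbers differ by 945 mod 21 = 0.
gcd(945, 21) = 21, so the sample visits 21/21 = 1 distinct residues mod 21.
Start 170 is lane 2; the lanes hit are 2.

1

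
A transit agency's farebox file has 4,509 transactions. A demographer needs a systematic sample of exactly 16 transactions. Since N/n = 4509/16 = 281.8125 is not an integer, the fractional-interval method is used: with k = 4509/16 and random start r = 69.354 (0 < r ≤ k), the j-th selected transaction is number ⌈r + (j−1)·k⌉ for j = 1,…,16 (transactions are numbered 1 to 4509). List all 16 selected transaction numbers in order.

j=1: r + 0k = 69.354 → ⌈·⌉ = 70
j=2: r + 1k = 351.1665 → ⌈·⌉ = 352
j=3: r + 2k = 632.979 → ⌈·⌉ = 633
j=4: r + 3k = 914.7915 → ⌈·⌉ = 915
j=5: r + 4k = 1196.604 → ⌈·⌉ = 1197
j=6: r + 5k = 1478.4165 → ⌈·⌉ = 1479
j=7: r + 6k = 1760.229 → ⌈·⌉ = 1761
j=8: r + 7k = 2042.0415 → ⌈·⌉ = 2043
j=9: r + 8k = 2323.854 → ⌈·⌉ = 2324
j=10: r + 9k = 2605.6665 → ⌈·⌉ = 2606
j=11: r + 10k = 2887.479 → ⌈·⌉ = 2888
j=12: r + 11k = 3169.2915 → ⌈·⌉ = 3170
j=13: r + 12k = 3451.104 → ⌈·⌉ = 3452
j=14: r + 13k = 3732.9165 → ⌈·⌉ = 3733
j=15: r + 14k = 4014.729 → ⌈·⌉ = 4015
j=16: r + 15k = 4296.5415 → ⌈·⌉ = 4297

70, 352, 633, 915, 1197, 1479, 1761, 2043, 2324, 2606, 2888, 3170, 3452, 3733, 4015, 4297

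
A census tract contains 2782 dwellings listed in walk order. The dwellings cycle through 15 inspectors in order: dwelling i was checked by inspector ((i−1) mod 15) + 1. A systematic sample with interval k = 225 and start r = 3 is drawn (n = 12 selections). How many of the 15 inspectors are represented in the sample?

1

Consecutive selections differ by k = 225, so their inspector numbers differ by 225 mod 15 = 0.
gcd(225, 15) = 15, so the sample visits 15/15 = 1 distinct residues mod 15.
Start 3 is inspector 3; the inspectors hit are 3.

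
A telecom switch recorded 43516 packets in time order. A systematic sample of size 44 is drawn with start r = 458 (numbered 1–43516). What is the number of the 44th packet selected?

k = 43516/44 = 989
44th selection = r + (44−1)·k = 458 + 43×989 = 458 + 42527 = 42985

42985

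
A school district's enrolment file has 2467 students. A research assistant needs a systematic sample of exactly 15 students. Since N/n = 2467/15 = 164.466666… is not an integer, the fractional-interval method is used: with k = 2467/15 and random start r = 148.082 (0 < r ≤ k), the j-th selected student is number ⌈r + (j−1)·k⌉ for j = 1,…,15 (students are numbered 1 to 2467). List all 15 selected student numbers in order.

149, 313, 478, 642, 806, 971, 1135, 1300, 1464, 1629, 1793, 1958, 2122, 2287, 2451

j=1: r + 0k = 148.082 → ⌈·⌉ = 149
j=2: r + 1k = 312.548666… → ⌈·⌉ = 313
j=3: r + 2k = 477.015333… → ⌈·⌉ = 478
j=4: r + 3k = 641.482 → ⌈·⌉ = 642
j=5: r + 4k = 805.948666… → ⌈·⌉ = 806
j=6: r + 5k = 970.415333… → ⌈·⌉ = 971
j=7: r + 6k = 1134.882 → ⌈·⌉ = 1135
j=8: r + 7k = 1299.348666… → ⌈·⌉ = 1300
j=9: r + 8k = 1463.815333… → ⌈·⌉ = 1464
j=10: r + 9k = 1628.282 → ⌈·⌉ = 1629
j=11: r + 10k = 1792.748666… → ⌈·⌉ = 1793
j=12: r + 11k = 1957.215333… → ⌈·⌉ = 1958
j=13: r + 12k = 2121.682 → ⌈·⌉ = 2122
j=14: r + 13k = 2286.148666… → ⌈·⌉ = 2287
j=15: r + 14k = 2450.615333… → ⌈·⌉ = 2451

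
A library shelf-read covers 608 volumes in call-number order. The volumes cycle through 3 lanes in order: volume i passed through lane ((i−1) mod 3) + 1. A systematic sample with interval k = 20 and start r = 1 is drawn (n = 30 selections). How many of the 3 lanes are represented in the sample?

Consecutive selections differ by k = 20, so their lane numbers differ by 20 mod 3 = 2.
gcd(20, 3) = 1, so the sample visits 3/1 = 3 distinct residues mod 3.
Start 1 is lane 1; the lanes hit are 1, 2, 3.

3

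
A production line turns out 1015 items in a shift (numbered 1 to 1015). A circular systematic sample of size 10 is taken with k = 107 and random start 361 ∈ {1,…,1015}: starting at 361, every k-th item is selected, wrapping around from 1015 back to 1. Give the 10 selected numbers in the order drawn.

Selection 1: 361
Selection 2: 361 + 107 = 468
Selection 3: 468 + 107 = 575
Selection 4: 575 + 107 = 682
Selection 5: 682 + 107 = 789
Selection 6: 789 + 107 = 896
Selection 7: 896 + 107 = 1003
Selection 8: 1003 + 107 = 1110 → 1110 − 1015 = 95
Selection 9: 95 + 107 = 202
Selection 10: 202 + 107 = 309

361, 468, 575, 682, 789, 896, 1003, 95, 202, 309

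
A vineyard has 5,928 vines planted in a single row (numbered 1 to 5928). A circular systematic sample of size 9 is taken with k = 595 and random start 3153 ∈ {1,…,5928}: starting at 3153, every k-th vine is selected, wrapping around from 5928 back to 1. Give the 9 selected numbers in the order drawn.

Selection 1: 3153
Selection 2: 3153 + 595 = 3748
Selection 3: 3748 + 595 = 4343
Selection 4: 4343 + 595 = 4938
Selection 5: 4938 + 595 = 5533
Selection 6: 5533 + 595 = 6128 → 6128 − 5928 = 200
Selection 7: 200 + 595 = 795
Selection 8: 795 + 595 = 1390
Selection 9: 1390 + 595 = 1985

3153, 3748, 4343, 4938, 5533, 200, 795, 1390, 1985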